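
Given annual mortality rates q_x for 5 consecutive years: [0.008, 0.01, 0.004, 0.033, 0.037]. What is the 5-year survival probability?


p_k = 1 - q_k for each year
Survival = product of (1 - q_k)
= 0.992 * 0.99 * 0.996 * 0.967 * 0.963
= 0.9109


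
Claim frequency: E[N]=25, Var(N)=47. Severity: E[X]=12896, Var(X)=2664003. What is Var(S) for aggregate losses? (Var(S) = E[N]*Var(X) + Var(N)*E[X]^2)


Var(S) = E[N]*Var(X) + Var(N)*E[X]^2
= 25*2664003 + 47*12896^2
= 66600075 + 7816420352
= 7.8830e+09


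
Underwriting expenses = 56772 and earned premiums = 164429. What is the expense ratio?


Expense ratio = expenses / premiums
= 56772 / 164429
= 0.3453


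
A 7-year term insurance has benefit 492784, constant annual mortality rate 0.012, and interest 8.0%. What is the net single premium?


NSP = benefit * sum_{k=0}^{n-1} k_p_x * q * v^(k+1)
With constant q=0.012, v=0.925926
Sum = 0.060495
NSP = 492784 * 0.060495
= 29810.8519


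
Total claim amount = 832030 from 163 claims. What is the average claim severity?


severity = total / number
= 832030 / 163
= 5104.4785


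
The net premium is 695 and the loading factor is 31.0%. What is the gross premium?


Gross = net * (1 + loading)
= 695 * (1 + 0.31)
= 695 * 1.31
= 910.45


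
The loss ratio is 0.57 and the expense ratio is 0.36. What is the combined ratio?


Combined ratio = loss ratio + expense ratio
= 0.57 + 0.36
= 0.93


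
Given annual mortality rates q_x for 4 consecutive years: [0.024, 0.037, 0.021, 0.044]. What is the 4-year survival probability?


p_k = 1 - q_k for each year
Survival = product of (1 - q_k)
= 0.976 * 0.963 * 0.979 * 0.956
= 0.8797


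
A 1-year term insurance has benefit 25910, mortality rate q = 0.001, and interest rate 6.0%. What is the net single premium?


NSP = benefit * q * v
v = 1/(1+i) = 0.943396
NSP = 25910 * 0.001 * 0.943396
= 24.4434


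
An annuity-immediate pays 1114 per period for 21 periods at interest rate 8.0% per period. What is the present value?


PV = PMT * (1 - (1+i)^(-n)) / i
= 1114 * (1 - (1+0.08)^(-21)) / 0.08
= 1114 * (1 - 0.198656) / 0.08
= 1114 * 10.016803
= 11158.7187


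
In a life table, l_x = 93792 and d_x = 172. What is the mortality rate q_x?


q_x = d_x / l_x
= 172 / 93792
= 0.0018


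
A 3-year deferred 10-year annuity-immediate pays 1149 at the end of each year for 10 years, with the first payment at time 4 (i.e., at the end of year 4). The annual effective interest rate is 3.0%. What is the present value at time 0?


PV at time 3 of the 10-year annuity-immediate:
a_n = 1149 * (1-(1+0.03)^(-10))/0.03 = 9801.2031
Discount back 3 years to time 0:
PV = 9801.2031 * (1+0.03)^(-3)
= 9801.2031 * 0.915142
= 8969.4892


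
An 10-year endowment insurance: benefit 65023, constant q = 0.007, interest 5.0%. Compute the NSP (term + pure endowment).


Term component = 3415.5597
Pure endowment = 10_p_x * v^10 * benefit = 0.932164 * 0.613913 * 65023 = 37210.5849
NSP = 40626.1447


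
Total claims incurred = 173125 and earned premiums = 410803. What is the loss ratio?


Loss ratio = claims / premiums
= 173125 / 410803
= 0.4214


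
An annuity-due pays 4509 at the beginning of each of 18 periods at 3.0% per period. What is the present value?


PV_due = PMT * (1-(1+i)^(-n))/i * (1+i)
PV_immediate = 62014.5905
PV_due = 62014.5905 * 1.03
= 63875.0282


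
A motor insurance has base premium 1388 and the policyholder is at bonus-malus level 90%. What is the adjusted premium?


adjusted = base * BM_level / 100
= 1388 * 90 / 100
= 1388 * 0.9
= 1249.2


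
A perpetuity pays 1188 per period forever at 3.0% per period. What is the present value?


PV = PMT / i
= 1188 / 0.03
= 39600.0


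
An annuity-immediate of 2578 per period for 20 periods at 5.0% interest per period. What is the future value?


FV = PMT * ((1+i)^n - 1) / i
= 2578 * ((1.05)^20 - 1) / 0.05
= 2578 * (2.653298 - 1) / 0.05
= 85244.0297


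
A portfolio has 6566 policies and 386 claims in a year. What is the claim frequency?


frequency = claims / policies
= 386 / 6566
= 0.0588


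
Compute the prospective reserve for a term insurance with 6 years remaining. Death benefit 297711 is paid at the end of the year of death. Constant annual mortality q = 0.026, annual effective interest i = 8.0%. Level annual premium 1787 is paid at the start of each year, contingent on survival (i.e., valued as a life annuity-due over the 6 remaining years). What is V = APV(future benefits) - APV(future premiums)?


v = 1/(1+i) = 0.925926
APV(future benefits) per unit = sum_{k=0}^{5} k_p_x * q * v^(k+1) = 0.113312
APV(future benefits) = 297711 * 0.113312 = 33734.2178
Life annuity-due factor ä_{x:6} = sum_{k=0}^{5} k_p_x * v^k = 4.706805
APV(future premiums) = 1787 * 4.706805 = 8411.0599
V = 33734.2178 - 8411.0599
= 25323.158


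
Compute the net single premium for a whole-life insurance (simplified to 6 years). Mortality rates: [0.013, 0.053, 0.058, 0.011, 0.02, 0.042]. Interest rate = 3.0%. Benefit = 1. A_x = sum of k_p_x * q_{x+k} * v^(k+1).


v = 0.970874
Year 0: k_p_x=1.0, q=0.013, term=0.012621
Year 1: k_p_x=0.987, q=0.053, term=0.049308
Year 2: k_p_x=0.934689, q=0.058, term=0.049612
Year 3: k_p_x=0.880477, q=0.011, term=0.008605
Year 4: k_p_x=0.870792, q=0.02, term=0.015023
Year 5: k_p_x=0.853376, q=0.042, term=0.030017
A_x = 0.1652


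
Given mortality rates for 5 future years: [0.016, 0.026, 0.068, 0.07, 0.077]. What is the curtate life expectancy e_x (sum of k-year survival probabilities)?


e_x = sum_{k=1}^{n} k_p_x
k_p_x values:
  1_p_x = 0.984
  2_p_x = 0.958416
  3_p_x = 0.893244
  4_p_x = 0.830717
  5_p_x = 0.766751
e_x = 4.4331


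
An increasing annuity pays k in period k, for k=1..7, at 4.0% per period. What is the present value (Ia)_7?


(Ia)_n = sum_{k=1}^{n} k * v^k, v = 1/(1+i)
v = 0.961538
Sum computed term by term:
(Ia)_7 = 23.0678


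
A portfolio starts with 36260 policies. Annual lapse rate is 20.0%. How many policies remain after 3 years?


remaining = initial * (1 - lapse)^years
= 36260 * (1 - 0.2)^3
= 36260 * 0.512
= 18565.12


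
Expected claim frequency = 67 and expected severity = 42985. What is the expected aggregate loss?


E[S] = E[N] * E[X]
= 67 * 42985
= 2.8800e+06


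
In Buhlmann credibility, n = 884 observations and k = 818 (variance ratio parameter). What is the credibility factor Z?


Z = n / (n + k)
= 884 / (884 + 818)
= 884 / 1702
= 0.5194


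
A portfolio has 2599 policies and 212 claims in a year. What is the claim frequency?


frequency = claims / policies
= 212 / 2599
= 0.0816


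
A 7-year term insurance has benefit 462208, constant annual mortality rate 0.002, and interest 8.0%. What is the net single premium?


NSP = benefit * sum_{k=0}^{n-1} k_p_x * q * v^(k+1)
With constant q=0.002, v=0.925926
Sum = 0.010357
NSP = 462208 * 0.010357
= 4787.0051


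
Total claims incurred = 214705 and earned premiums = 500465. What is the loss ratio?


Loss ratio = claims / premiums
= 214705 / 500465
= 0.429


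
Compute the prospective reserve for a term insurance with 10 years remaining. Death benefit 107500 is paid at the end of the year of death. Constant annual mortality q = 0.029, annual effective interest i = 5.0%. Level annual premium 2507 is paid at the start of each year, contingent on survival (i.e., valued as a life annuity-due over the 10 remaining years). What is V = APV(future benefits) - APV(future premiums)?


v = 1/(1+i) = 0.952381
APV(future benefits) per unit = sum_{k=0}^{9} k_p_x * q * v^(k+1) = 0.199181
APV(future benefits) = 107500 * 0.199181 = 21411.9641
Life annuity-due factor ä_{x:10} = sum_{k=0}^{9} k_p_x * v^k = 7.211728
APV(future premiums) = 2507 * 7.211728 = 18079.8023
V = 21411.9641 - 18079.8023
= 3332.1618


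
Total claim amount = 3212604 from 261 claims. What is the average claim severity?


severity = total / number
= 3212604 / 261
= 12308.8276


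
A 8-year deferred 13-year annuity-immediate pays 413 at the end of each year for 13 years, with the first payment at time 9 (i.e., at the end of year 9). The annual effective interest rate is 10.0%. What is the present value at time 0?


PV at time 8 of the 13-year annuity-immediate:
a_n = 413 * (1-(1+0.1)^(-13))/0.1 = 2933.6861
Discount back 8 years to time 0:
PV = 2933.6861 * (1+0.1)^(-8)
= 2933.6861 * 0.466507
= 1368.5862


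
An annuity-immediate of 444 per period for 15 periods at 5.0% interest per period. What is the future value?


FV = PMT * ((1+i)^n - 1) / i
= 444 * ((1.05)^15 - 1) / 0.05
= 444 * (2.078928 - 1) / 0.05
= 9580.8822


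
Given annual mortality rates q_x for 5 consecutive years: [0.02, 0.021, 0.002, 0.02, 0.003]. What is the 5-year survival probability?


p_k = 1 - q_k for each year
Survival = product of (1 - q_k)
= 0.98 * 0.979 * 0.998 * 0.98 * 0.997
= 0.9355


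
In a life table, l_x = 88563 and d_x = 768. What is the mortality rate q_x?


q_x = d_x / l_x
= 768 / 88563
= 0.0087


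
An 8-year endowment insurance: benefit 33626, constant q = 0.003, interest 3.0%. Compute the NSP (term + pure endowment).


Term component = 701.068
Pure endowment = 8_p_x * v^8 * benefit = 0.97625 * 0.789409 * 33626 = 25914.252
NSP = 26615.32


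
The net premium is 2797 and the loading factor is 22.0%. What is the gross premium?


Gross = net * (1 + loading)
= 2797 * (1 + 0.22)
= 2797 * 1.22
= 3412.34


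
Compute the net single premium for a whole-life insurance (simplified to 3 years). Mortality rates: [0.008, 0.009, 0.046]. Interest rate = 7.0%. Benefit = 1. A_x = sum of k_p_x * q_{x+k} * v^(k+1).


v = 0.934579
Year 0: k_p_x=1.0, q=0.008, term=0.007477
Year 1: k_p_x=0.992, q=0.009, term=0.007798
Year 2: k_p_x=0.983072, q=0.046, term=0.036914
A_x = 0.0522


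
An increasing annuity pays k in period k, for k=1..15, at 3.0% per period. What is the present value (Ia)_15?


(Ia)_n = sum_{k=1}^{n} k * v^k, v = 1/(1+i)
v = 0.970874
Sum computed term by term:
(Ia)_15 = 88.9381


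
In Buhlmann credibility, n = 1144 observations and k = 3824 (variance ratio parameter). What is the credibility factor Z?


Z = n / (n + k)
= 1144 / (1144 + 3824)
= 1144 / 4968
= 0.2303


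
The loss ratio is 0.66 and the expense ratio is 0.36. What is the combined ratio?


Combined ratio = loss ratio + expense ratio
= 0.66 + 0.36
= 1.02


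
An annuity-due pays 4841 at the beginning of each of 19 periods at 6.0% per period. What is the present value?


PV_due = PMT * (1-(1+i)^(-n))/i * (1+i)
PV_immediate = 54016.4419
PV_due = 54016.4419 * 1.06
= 57257.4285


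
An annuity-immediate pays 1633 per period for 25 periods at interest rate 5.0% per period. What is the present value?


PV = PMT * (1 - (1+i)^(-n)) / i
= 1633 * (1 - (1+0.05)^(-25)) / 0.05
= 1633 * (1 - 0.295303) / 0.05
= 1633 * 14.093945
= 23015.4115


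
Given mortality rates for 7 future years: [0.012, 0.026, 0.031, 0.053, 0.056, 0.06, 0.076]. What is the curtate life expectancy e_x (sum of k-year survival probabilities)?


e_x = sum_{k=1}^{n} k_p_x
k_p_x values:
  1_p_x = 0.988
  2_p_x = 0.962312
  3_p_x = 0.93248
  4_p_x = 0.883059
  5_p_x = 0.833608
  6_p_x = 0.783591
  7_p_x = 0.724038
e_x = 6.1071


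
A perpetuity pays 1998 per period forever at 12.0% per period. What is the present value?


PV = PMT / i
= 1998 / 0.12
= 16650.0


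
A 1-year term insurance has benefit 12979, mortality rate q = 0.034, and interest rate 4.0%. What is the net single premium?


NSP = benefit * q * v
v = 1/(1+i) = 0.961538
NSP = 12979 * 0.034 * 0.961538
= 424.3135


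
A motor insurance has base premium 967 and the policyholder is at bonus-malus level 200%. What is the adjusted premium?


adjusted = base * BM_level / 100
= 967 * 200 / 100
= 967 * 2.0
= 1934.0


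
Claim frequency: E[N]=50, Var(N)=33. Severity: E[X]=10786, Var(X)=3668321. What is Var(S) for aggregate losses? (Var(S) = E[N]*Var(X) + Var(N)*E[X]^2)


Var(S) = E[N]*Var(X) + Var(N)*E[X]^2
= 50*3668321 + 33*10786^2
= 183416050 + 3839147268
= 4.0226e+09


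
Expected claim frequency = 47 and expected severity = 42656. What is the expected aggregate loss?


E[S] = E[N] * E[X]
= 47 * 42656
= 2.0048e+06


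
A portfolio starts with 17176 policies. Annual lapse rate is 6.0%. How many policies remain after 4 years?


remaining = initial * (1 - lapse)^years
= 17176 * (1 - 0.06)^4
= 17176 * 0.780749
= 13410.1441


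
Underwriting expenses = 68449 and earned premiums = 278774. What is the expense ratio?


Expense ratio = expenses / premiums
= 68449 / 278774
= 0.2455


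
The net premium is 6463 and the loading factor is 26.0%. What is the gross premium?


Gross = net * (1 + loading)
= 6463 * (1 + 0.26)
= 6463 * 1.26
= 8143.38


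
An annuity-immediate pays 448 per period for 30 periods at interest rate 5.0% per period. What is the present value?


PV = PMT * (1 - (1+i)^(-n)) / i
= 448 * (1 - (1+0.05)^(-30)) / 0.05
= 448 * (1 - 0.231377) / 0.05
= 448 * 15.372451
= 6886.8581


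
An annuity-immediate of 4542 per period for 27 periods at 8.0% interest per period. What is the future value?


FV = PMT * ((1+i)^n - 1) / i
= 4542 * ((1.08)^27 - 1) / 0.08
= 4542 * (7.988061 - 1) / 0.08
= 396747.1899


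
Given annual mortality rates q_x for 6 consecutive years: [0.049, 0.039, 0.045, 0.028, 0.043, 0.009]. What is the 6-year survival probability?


p_k = 1 - q_k for each year
Survival = product of (1 - q_k)
= 0.951 * 0.961 * 0.955 * 0.972 * 0.957 * 0.991
= 0.8046


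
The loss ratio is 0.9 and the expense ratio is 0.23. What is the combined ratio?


Combined ratio = loss ratio + expense ratio
= 0.9 + 0.23
= 1.13


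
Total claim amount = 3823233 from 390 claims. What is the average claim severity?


severity = total / number
= 3823233 / 390
= 9803.1615


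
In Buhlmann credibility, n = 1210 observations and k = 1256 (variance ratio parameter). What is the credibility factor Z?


Z = n / (n + k)
= 1210 / (1210 + 1256)
= 1210 / 2466
= 0.4907


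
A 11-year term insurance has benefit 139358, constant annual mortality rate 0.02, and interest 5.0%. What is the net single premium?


NSP = benefit * sum_{k=0}^{n-1} k_p_x * q * v^(k+1)
With constant q=0.02, v=0.952381
Sum = 0.151951
NSP = 139358 * 0.151951
= 21175.6059


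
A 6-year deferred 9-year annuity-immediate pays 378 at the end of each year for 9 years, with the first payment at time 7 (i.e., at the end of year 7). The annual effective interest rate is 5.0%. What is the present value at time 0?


PV at time 6 of the 9-year annuity-immediate:
a_n = 378 * (1-(1+0.05)^(-9))/0.05 = 2686.7566
Discount back 6 years to time 0:
PV = 2686.7566 * (1+0.05)^(-6)
= 2686.7566 * 0.746215
= 2004.8991


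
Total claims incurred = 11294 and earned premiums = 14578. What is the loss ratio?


Loss ratio = claims / premiums
= 11294 / 14578
= 0.7747


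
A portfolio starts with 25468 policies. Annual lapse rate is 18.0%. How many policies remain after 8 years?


remaining = initial * (1 - lapse)^years
= 25468 * (1 - 0.18)^8
= 25468 * 0.204414
= 5206.0179


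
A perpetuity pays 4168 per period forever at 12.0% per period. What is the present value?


PV = PMT / i
= 4168 / 0.12
= 34733.3333


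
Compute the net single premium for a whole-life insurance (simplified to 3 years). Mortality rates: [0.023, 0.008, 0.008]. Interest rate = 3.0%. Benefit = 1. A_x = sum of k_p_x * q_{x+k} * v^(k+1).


v = 0.970874
Year 0: k_p_x=1.0, q=0.023, term=0.02233
Year 1: k_p_x=0.977, q=0.008, term=0.007367
Year 2: k_p_x=0.969184, q=0.008, term=0.007096
A_x = 0.0368


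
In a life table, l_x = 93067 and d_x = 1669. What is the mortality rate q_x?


q_x = d_x / l_x
= 1669 / 93067
= 0.0179


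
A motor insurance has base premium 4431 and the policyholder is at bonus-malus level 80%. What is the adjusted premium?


adjusted = base * BM_level / 100
= 4431 * 80 / 100
= 4431 * 0.8
= 3544.8


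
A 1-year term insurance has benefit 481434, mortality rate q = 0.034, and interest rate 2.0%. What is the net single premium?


NSP = benefit * q * v
v = 1/(1+i) = 0.980392
NSP = 481434 * 0.034 * 0.980392
= 16047.8


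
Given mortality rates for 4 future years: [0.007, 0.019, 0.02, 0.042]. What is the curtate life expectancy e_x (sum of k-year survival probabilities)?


e_x = sum_{k=1}^{n} k_p_x
k_p_x values:
  1_p_x = 0.993
  2_p_x = 0.974133
  3_p_x = 0.95465
  4_p_x = 0.914555
e_x = 3.8363


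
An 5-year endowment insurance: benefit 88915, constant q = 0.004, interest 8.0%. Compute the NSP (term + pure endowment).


Term component = 1409.5992
Pure endowment = 5_p_x * v^5 * benefit = 0.980159 * 0.680583 * 88915 = 59313.4175
NSP = 60723.0166


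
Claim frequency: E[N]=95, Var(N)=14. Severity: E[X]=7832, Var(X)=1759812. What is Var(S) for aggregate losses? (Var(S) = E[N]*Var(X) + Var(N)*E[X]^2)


Var(S) = E[N]*Var(X) + Var(N)*E[X]^2
= 95*1759812 + 14*7832^2
= 167182140 + 858763136
= 1.0259e+09


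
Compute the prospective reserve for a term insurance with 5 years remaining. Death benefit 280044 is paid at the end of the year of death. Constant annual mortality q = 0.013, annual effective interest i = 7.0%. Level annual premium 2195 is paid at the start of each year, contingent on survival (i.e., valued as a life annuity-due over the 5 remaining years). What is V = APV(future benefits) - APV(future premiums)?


v = 1/(1+i) = 0.934579
APV(future benefits) per unit = sum_{k=0}^{4} k_p_x * q * v^(k+1) = 0.052026
APV(future benefits) = 280044 * 0.052026 = 14569.6805
Life annuity-due factor ä_{x:5} = sum_{k=0}^{4} k_p_x * v^k = 4.282173
APV(future premiums) = 2195 * 4.282173 = 9399.3691
V = 14569.6805 - 9399.3691
= 5170.3114


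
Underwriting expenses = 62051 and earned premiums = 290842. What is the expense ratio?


Expense ratio = expenses / premiums
= 62051 / 290842
= 0.2133


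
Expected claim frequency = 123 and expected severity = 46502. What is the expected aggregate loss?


E[S] = E[N] * E[X]
= 123 * 46502
= 5.7197e+06


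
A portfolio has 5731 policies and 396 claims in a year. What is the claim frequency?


frequency = claims / policies
= 396 / 5731
= 0.0691


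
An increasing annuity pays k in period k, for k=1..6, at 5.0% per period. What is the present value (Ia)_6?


(Ia)_n = sum_{k=1}^{n} k * v^k, v = 1/(1+i)
v = 0.952381
Sum computed term by term:
(Ia)_6 = 17.0437


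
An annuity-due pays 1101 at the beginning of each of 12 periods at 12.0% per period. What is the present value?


PV_due = PMT * (1-(1+i)^(-n))/i * (1+i)
PV_immediate = 6820.006
PV_due = 6820.006 * 1.12
= 7638.4067


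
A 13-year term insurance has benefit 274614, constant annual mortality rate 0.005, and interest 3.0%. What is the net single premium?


NSP = benefit * sum_{k=0}^{n-1} k_p_x * q * v^(k+1)
With constant q=0.005, v=0.970874
Sum = 0.051715
NSP = 274614 * 0.051715
= 14201.7291


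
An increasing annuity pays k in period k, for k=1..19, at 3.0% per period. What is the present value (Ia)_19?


(Ia)_n = sum_{k=1}^{n} k * v^k, v = 1/(1+i)
v = 0.970874
Sum computed term by term:
(Ia)_19 = 130.6026


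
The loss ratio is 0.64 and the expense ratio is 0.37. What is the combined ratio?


Combined ratio = loss ratio + expense ratio
= 0.64 + 0.37
= 1.01


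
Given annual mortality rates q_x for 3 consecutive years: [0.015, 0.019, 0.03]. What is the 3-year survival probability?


p_k = 1 - q_k for each year
Survival = product of (1 - q_k)
= 0.985 * 0.981 * 0.97
= 0.9373


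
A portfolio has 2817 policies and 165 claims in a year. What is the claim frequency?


frequency = claims / policies
= 165 / 2817
= 0.0586


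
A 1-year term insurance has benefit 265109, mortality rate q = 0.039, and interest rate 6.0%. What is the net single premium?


NSP = benefit * q * v
v = 1/(1+i) = 0.943396
NSP = 265109 * 0.039 * 0.943396
= 9754.0104


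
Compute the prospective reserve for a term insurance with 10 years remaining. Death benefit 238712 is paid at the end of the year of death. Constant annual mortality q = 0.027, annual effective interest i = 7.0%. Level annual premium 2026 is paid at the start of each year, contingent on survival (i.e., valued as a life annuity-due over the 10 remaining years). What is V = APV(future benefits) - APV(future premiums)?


v = 1/(1+i) = 0.934579
APV(future benefits) per unit = sum_{k=0}^{9} k_p_x * q * v^(k+1) = 0.170733
APV(future benefits) = 238712 * 0.170733 = 40756.034
Life annuity-due factor ä_{x:10} = sum_{k=0}^{9} k_p_x * v^k = 6.766089
APV(future premiums) = 2026 * 6.766089 = 13708.0954
V = 40756.034 - 13708.0954
= 27047.9386


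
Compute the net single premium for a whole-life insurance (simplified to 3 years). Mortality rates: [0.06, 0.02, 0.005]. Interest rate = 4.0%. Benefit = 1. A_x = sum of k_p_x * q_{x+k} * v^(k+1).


v = 0.961538
Year 0: k_p_x=1.0, q=0.06, term=0.057692
Year 1: k_p_x=0.94, q=0.02, term=0.017382
Year 2: k_p_x=0.9212, q=0.005, term=0.004095
A_x = 0.0792


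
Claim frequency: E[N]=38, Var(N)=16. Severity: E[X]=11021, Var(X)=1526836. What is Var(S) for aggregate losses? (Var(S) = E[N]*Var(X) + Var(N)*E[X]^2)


Var(S) = E[N]*Var(X) + Var(N)*E[X]^2
= 38*1526836 + 16*11021^2
= 58019768 + 1943399056
= 2.0014e+09


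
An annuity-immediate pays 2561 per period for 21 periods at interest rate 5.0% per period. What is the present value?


PV = PMT * (1 - (1+i)^(-n)) / i
= 2561 * (1 - (1+0.05)^(-21)) / 0.05
= 2561 * (1 - 0.358942) / 0.05
= 2561 * 12.821153
= 32834.9721


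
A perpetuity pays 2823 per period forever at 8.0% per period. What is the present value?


PV = PMT / i
= 2823 / 0.08
= 35287.5


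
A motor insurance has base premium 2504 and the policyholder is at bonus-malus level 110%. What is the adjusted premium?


adjusted = base * BM_level / 100
= 2504 * 110 / 100
= 2504 * 1.1
= 2754.4


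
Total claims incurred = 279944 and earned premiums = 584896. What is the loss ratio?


Loss ratio = claims / premiums
= 279944 / 584896
= 0.4786


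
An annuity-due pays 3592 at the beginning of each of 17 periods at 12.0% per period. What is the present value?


PV_due = PMT * (1-(1+i)^(-n))/i * (1+i)
PV_immediate = 25573.7127
PV_due = 25573.7127 * 1.12
= 28642.5583


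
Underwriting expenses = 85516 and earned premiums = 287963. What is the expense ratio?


Expense ratio = expenses / premiums
= 85516 / 287963
= 0.297


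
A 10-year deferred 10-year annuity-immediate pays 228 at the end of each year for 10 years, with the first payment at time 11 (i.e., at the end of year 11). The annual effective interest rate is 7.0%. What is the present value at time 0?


PV at time 10 of the 10-year annuity-immediate:
a_n = 228 * (1-(1+0.07)^(-10))/0.07 = 1601.3766
Discount back 10 years to time 0:
PV = 1601.3766 * (1+0.07)^(-10)
= 1601.3766 * 0.508349
= 814.0587


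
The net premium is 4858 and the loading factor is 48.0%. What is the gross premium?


Gross = net * (1 + loading)
= 4858 * (1 + 0.48)
= 4858 * 1.48
= 7189.84


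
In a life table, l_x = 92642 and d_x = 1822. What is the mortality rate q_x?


q_x = d_x / l_x
= 1822 / 92642
= 0.0197


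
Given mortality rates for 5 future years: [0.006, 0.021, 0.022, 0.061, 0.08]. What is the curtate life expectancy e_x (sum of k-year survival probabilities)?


e_x = sum_{k=1}^{n} k_p_x
k_p_x values:
  1_p_x = 0.994
  2_p_x = 0.973126
  3_p_x = 0.951717
  4_p_x = 0.893662
  5_p_x = 0.822169
e_x = 4.6347


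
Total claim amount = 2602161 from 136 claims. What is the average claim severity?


severity = total / number
= 2602161 / 136
= 19133.5368


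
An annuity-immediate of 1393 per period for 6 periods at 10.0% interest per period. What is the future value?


FV = PMT * ((1+i)^n - 1) / i
= 1393 * ((1.1)^6 - 1) / 0.1
= 1393 * (1.771561 - 1) / 0.1
= 10747.8447


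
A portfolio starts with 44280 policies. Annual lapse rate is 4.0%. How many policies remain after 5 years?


remaining = initial * (1 - lapse)^years
= 44280 * (1 - 0.04)^5
= 44280 * 0.815373
= 36104.703


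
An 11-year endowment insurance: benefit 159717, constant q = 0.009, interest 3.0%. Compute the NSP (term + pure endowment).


Term component = 12751.5127
Pure endowment = 11_p_x * v^11 * benefit = 0.905337 * 0.722421 * 159717 = 104460.445
NSP = 117211.9577


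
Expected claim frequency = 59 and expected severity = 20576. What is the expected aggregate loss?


E[S] = E[N] * E[X]
= 59 * 20576
= 1.2140e+06


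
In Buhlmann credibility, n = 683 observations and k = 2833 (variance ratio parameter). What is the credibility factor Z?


Z = n / (n + k)
= 683 / (683 + 2833)
= 683 / 3516
= 0.1943


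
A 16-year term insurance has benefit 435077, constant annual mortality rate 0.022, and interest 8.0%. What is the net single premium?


NSP = benefit * sum_{k=0}^{n-1} k_p_x * q * v^(k+1)
With constant q=0.022, v=0.925926
Sum = 0.171584
NSP = 435077 * 0.171584
= 74652.1146


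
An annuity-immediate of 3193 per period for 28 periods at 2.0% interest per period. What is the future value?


FV = PMT * ((1+i)^n - 1) / i
= 3193 * ((1.02)^28 - 1) / 0.02
= 3193 * (1.741024 - 1) / 0.02
= 118304.5145


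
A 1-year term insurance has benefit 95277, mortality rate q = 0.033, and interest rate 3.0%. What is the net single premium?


NSP = benefit * q * v
v = 1/(1+i) = 0.970874
NSP = 95277 * 0.033 * 0.970874
= 3052.5641


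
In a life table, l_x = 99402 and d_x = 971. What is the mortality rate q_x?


q_x = d_x / l_x
= 971 / 99402
= 0.0098


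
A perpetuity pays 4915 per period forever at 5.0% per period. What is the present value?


PV = PMT / i
= 4915 / 0.05
= 98300.0


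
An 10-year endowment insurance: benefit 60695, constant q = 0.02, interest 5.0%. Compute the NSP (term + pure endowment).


Term component = 8642.7629
Pure endowment = 10_p_x * v^10 * benefit = 0.817073 * 0.613913 * 60695 = 30445.3297
NSP = 39088.0927


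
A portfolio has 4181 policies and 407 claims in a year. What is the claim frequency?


frequency = claims / policies
= 407 / 4181
= 0.0973


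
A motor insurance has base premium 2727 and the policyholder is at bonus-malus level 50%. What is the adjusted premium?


adjusted = base * BM_level / 100
= 2727 * 50 / 100
= 2727 * 0.5
= 1363.5


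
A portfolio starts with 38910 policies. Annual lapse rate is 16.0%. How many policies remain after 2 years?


remaining = initial * (1 - lapse)^years
= 38910 * (1 - 0.16)^2
= 38910 * 0.7056
= 27454.896


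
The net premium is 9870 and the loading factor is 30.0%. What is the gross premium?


Gross = net * (1 + loading)
= 9870 * (1 + 0.3)
= 9870 * 1.3
= 12831.0


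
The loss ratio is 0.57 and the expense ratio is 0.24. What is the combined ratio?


Combined ratio = loss ratio + expense ratio
= 0.57 + 0.24
= 0.81


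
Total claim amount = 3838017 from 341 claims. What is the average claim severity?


severity = total / number
= 3838017 / 341
= 11255.1818


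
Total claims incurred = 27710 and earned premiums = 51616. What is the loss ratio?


Loss ratio = claims / premiums
= 27710 / 51616
= 0.5368


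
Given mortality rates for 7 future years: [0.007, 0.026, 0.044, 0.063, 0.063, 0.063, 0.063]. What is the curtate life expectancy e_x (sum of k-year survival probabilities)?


e_x = sum_{k=1}^{n} k_p_x
k_p_x values:
  1_p_x = 0.993
  2_p_x = 0.967182
  3_p_x = 0.924626
  4_p_x = 0.866375
  5_p_x = 0.811793
  6_p_x = 0.76065
  7_p_x = 0.712729
e_x = 6.0364


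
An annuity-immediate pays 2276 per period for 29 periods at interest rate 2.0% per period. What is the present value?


PV = PMT * (1 - (1+i)^(-n)) / i
= 2276 * (1 - (1+0.02)^(-29)) / 0.02
= 2276 * (1 - 0.563112) / 0.02
= 2276 * 21.844385
= 49717.8195


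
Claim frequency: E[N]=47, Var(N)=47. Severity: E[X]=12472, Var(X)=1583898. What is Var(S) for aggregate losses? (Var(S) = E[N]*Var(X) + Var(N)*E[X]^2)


Var(S) = E[N]*Var(X) + Var(N)*E[X]^2
= 47*1583898 + 47*12472^2
= 74443206 + 7310886848
= 7.3853e+09


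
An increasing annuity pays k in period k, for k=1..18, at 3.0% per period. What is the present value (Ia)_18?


(Ia)_n = sum_{k=1}^{n} k * v^k, v = 1/(1+i)
v = 0.970874
Sum computed term by term:
(Ia)_18 = 119.7672


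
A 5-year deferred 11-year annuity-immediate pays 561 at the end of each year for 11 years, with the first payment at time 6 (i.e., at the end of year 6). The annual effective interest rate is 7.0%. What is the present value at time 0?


PV at time 5 of the 11-year annuity-immediate:
a_n = 561 * (1-(1+0.07)^(-11))/0.07 = 4206.7563
Discount back 5 years to time 0:
PV = 4206.7563 * (1+0.07)^(-5)
= 4206.7563 * 0.712986
= 2999.3591


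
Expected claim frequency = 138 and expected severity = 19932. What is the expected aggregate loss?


E[S] = E[N] * E[X]
= 138 * 19932
= 2.7506e+06


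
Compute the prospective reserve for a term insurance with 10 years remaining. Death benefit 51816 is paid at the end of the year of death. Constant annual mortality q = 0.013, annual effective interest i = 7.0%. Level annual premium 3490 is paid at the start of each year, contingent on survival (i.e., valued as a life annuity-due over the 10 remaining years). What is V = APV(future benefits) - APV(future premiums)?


v = 1/(1+i) = 0.934579
APV(future benefits) per unit = sum_{k=0}^{9} k_p_x * q * v^(k+1) = 0.086771
APV(future benefits) = 51816 * 0.086771 = 4496.1397
Life annuity-due factor ä_{x:10} = sum_{k=0}^{9} k_p_x * v^k = 7.141942
APV(future premiums) = 3490 * 7.141942 = 24925.3789
V = 4496.1397 - 24925.3789
= -20429.2392


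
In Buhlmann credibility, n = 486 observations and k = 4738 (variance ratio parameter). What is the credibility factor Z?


Z = n / (n + k)
= 486 / (486 + 4738)
= 486 / 5224
= 0.093


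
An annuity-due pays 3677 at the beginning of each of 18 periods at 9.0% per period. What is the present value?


PV_due = PMT * (1-(1+i)^(-n))/i * (1+i)
PV_immediate = 32194.4335
PV_due = 32194.4335 * 1.09
= 35091.9325


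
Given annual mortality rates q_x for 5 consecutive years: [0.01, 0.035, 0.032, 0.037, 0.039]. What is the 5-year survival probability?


p_k = 1 - q_k for each year
Survival = product of (1 - q_k)
= 0.99 * 0.965 * 0.968 * 0.963 * 0.961
= 0.8558


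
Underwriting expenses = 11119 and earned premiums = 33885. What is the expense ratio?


Expense ratio = expenses / premiums
= 11119 / 33885
= 0.3281


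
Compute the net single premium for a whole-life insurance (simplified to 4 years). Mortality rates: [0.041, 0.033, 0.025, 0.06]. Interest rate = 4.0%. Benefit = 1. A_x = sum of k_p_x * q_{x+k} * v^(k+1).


v = 0.961538
Year 0: k_p_x=1.0, q=0.041, term=0.039423
Year 1: k_p_x=0.959, q=0.033, term=0.029259
Year 2: k_p_x=0.927353, q=0.025, term=0.02061
Year 3: k_p_x=0.904169, q=0.06, term=0.046373
A_x = 0.1357


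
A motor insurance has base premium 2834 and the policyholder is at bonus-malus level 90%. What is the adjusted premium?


adjusted = base * BM_level / 100
= 2834 * 90 / 100
= 2834 * 0.9
= 2550.6


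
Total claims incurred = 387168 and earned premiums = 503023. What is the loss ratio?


Loss ratio = claims / premiums
= 387168 / 503023
= 0.7697


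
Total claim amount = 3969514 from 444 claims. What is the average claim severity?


severity = total / number
= 3969514 / 444
= 8940.3468


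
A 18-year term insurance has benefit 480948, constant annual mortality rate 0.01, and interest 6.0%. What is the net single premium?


NSP = benefit * sum_{k=0}^{n-1} k_p_x * q * v^(k+1)
With constant q=0.01, v=0.943396
Sum = 0.10109
NSP = 480948 * 0.10109
= 48619.259


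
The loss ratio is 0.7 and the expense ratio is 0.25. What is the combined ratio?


Combined ratio = loss ratio + expense ratio
= 0.7 + 0.25
= 0.95


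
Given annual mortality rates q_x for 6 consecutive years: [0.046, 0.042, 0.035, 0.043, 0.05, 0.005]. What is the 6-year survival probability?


p_k = 1 - q_k for each year
Survival = product of (1 - q_k)
= 0.954 * 0.958 * 0.965 * 0.957 * 0.95 * 0.995
= 0.7978


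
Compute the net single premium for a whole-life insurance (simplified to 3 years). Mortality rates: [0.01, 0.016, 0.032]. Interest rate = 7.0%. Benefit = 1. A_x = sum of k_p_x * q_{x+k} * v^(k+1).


v = 0.934579
Year 0: k_p_x=1.0, q=0.01, term=0.009346
Year 1: k_p_x=0.99, q=0.016, term=0.013835
Year 2: k_p_x=0.97416, q=0.032, term=0.025447
A_x = 0.0486


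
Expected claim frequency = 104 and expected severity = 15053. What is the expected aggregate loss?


E[S] = E[N] * E[X]
= 104 * 15053
= 1.5655e+06


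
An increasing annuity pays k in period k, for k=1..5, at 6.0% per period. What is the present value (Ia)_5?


(Ia)_n = sum_{k=1}^{n} k * v^k, v = 1/(1+i)
v = 0.943396
Sum computed term by term:
(Ia)_5 = 12.1469


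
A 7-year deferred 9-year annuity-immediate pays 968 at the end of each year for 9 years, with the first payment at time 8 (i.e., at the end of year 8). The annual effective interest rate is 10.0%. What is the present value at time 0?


PV at time 7 of the 9-year annuity-immediate:
a_n = 968 * (1-(1+0.1)^(-9))/0.1 = 5574.7351
Discount back 7 years to time 0:
PV = 5574.7351 * (1+0.1)^(-7)
= 5574.7351 * 0.513158
= 2860.7206


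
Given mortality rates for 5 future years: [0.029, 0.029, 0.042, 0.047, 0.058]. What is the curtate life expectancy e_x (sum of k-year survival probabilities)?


e_x = sum_{k=1}^{n} k_p_x
k_p_x values:
  1_p_x = 0.971
  2_p_x = 0.942841
  3_p_x = 0.903242
  4_p_x = 0.860789
  5_p_x = 0.810864
e_x = 4.4887


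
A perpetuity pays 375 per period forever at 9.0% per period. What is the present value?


PV = PMT / i
= 375 / 0.09
= 4166.6667


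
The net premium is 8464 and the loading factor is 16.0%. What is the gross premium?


Gross = net * (1 + loading)
= 8464 * (1 + 0.16)
= 8464 * 1.16
= 9818.24


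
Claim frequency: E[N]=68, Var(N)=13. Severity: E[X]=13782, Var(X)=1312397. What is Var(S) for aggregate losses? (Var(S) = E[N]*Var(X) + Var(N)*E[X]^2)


Var(S) = E[N]*Var(X) + Var(N)*E[X]^2
= 68*1312397 + 13*13782^2
= 89242996 + 2469265812
= 2.5585e+09


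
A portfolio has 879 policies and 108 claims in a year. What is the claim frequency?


frequency = claims / policies
= 108 / 879
= 0.1229


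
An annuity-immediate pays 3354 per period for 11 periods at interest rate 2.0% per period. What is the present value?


PV = PMT * (1 - (1+i)^(-n)) / i
= 3354 * (1 - (1+0.02)^(-11)) / 0.02
= 3354 * (1 - 0.804263) / 0.02
= 3354 * 9.786848
= 32825.0883


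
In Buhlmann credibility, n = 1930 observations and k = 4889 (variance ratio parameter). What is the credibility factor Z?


Z = n / (n + k)
= 1930 / (1930 + 4889)
= 1930 / 6819
= 0.283


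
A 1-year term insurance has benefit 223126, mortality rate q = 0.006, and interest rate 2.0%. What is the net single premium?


NSP = benefit * q * v
v = 1/(1+i) = 0.980392
NSP = 223126 * 0.006 * 0.980392
= 1312.5059


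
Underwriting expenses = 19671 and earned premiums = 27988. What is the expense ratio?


Expense ratio = expenses / premiums
= 19671 / 27988
= 0.7028


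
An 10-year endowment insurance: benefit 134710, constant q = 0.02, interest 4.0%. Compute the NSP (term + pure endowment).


Term component = 20117.3619
Pure endowment = 10_p_x * v^10 * benefit = 0.817073 * 0.675564 * 134710 = 74357.9144
NSP = 94475.2763


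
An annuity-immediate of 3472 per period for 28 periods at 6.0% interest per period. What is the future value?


FV = PMT * ((1+i)^n - 1) / i
= 3472 * ((1.06)^28 - 1) / 0.06
= 3472 * (5.111687 - 1) / 0.06
= 237929.6035


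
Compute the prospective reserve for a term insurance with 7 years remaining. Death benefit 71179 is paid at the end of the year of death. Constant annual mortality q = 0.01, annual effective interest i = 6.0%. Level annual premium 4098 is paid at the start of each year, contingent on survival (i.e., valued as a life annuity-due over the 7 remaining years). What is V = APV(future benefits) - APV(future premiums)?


v = 1/(1+i) = 0.943396
APV(future benefits) per unit = sum_{k=0}^{6} k_p_x * q * v^(k+1) = 0.054303
APV(future benefits) = 71179 * 0.054303 = 3865.2567
Life annuity-due factor ä_{x:7} = sum_{k=0}^{6} k_p_x * v^k = 5.756153
APV(future premiums) = 4098 * 5.756153 = 23588.7149
V = 3865.2567 - 23588.7149
= -19723.4582


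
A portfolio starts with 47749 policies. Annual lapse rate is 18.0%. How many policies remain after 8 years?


remaining = initial * (1 - lapse)^years
= 47749 * (1 - 0.18)^8
= 47749 * 0.204414
= 9760.5682


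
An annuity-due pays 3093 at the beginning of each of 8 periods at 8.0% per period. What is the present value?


PV_due = PMT * (1-(1+i)^(-n))/i * (1+i)
PV_immediate = 17774.3543
PV_due = 17774.3543 * 1.08
= 19196.3026


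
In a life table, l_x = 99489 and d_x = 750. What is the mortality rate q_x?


q_x = d_x / l_x
= 750 / 99489
= 0.0075


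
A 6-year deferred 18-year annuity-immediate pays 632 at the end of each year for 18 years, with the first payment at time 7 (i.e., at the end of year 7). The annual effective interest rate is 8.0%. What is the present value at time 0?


PV at time 6 of the 18-year annuity-immediate:
a_n = 632 * (1-(1+0.08)^(-18))/0.08 = 5923.0327
Discount back 6 years to time 0:
PV = 5923.0327 * (1+0.08)^(-6)
= 5923.0327 * 0.63017
= 3732.5153


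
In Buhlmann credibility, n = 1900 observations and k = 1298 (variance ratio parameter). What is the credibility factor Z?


Z = n / (n + k)
= 1900 / (1900 + 1298)
= 1900 / 3198
= 0.5941


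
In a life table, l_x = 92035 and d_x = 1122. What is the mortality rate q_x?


q_x = d_x / l_x
= 1122 / 92035
= 0.0122


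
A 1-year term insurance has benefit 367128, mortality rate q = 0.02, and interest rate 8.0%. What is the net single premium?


NSP = benefit * q * v
v = 1/(1+i) = 0.925926
NSP = 367128 * 0.02 * 0.925926
= 6798.6667


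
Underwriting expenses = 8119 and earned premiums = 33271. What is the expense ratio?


Expense ratio = expenses / premiums
= 8119 / 33271
= 0.244


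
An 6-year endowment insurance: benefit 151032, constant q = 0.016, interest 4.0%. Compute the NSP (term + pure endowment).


Term component = 12194.1007
Pure endowment = 6_p_x * v^6 * benefit = 0.907759 * 0.790315 * 151032 = 108352.6477
NSP = 120546.7484


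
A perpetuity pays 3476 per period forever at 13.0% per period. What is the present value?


PV = PMT / i
= 3476 / 0.13
= 26738.4615


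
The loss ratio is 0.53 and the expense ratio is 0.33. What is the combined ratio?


Combined ratio = loss ratio + expense ratio
= 0.53 + 0.33
= 0.86


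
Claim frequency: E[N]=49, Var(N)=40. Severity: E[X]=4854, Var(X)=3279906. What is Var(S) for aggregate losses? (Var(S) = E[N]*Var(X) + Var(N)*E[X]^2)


Var(S) = E[N]*Var(X) + Var(N)*E[X]^2
= 49*3279906 + 40*4854^2
= 160715394 + 942452640
= 1.1032e+09


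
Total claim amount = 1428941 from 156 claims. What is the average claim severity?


severity = total / number
= 1428941 / 156
= 9159.8782


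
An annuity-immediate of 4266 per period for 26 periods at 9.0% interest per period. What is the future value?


FV = PMT * ((1+i)^n - 1) / i
= 4266 * ((1.09)^26 - 1) / 0.09
= 4266 * (9.399158 - 1) / 0.09
= 398120.0854


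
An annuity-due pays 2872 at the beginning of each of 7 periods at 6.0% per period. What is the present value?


PV_due = PMT * (1-(1+i)^(-n))/i * (1+i)
PV_immediate = 16032.5995
PV_due = 16032.5995 * 1.06
= 16994.5555


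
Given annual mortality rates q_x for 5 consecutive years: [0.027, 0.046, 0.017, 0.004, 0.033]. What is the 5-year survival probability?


p_k = 1 - q_k for each year
Survival = product of (1 - q_k)
= 0.973 * 0.954 * 0.983 * 0.996 * 0.967
= 0.8788
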